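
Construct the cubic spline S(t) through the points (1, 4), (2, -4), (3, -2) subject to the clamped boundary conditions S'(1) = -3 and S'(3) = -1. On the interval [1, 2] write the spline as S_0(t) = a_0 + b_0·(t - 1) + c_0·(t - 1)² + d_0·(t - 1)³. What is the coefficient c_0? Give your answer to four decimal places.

Write M_i for S''(x_i). With h_i = 1, 1 and divided differences Δ_i = -8, 2, the continuity of S' gives the tridiagonal system
  1·M_0 + 4·M_1 + 1·M_2 = 6(Δ_1 - Δ_0) = 60
Clamped end conditions give two more equations: 2h_0·M_0 + h_0·M_1 = 6(Δ_0 - S'(1)) = -30 and h_1·M_1 + 2h_1·M_2 = 6(S'(3) - Δ_1) = -18.
Solving: M_0 = -29, M_1 = 28, M_2 = -23.
On [1, 2], with S_0(t) = a_0 + b_0·(t - 1) + c_0·(t - 1)² + d_0·(t - 1)³: c_0 = M_0/2 = -29/2, d_0 = (M_1 - M_0)/(6h_0) = 19/2, b_0 = Δ_0 - h_0(2M_0 + M_1)/6 = -3.

-14.5000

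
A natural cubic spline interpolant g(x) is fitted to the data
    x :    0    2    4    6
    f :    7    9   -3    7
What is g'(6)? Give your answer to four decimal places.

8.4000

Write M_i for g''(x_i). With h_i = 2, 2, 2 and divided differences Δ_i = 1, -6, 5, the continuity of g' gives the tridiagonal system
  2·M_0 + 8·M_1 + 2·M_2 = 6(Δ_1 - Δ_0) = -42
  2·M_1 + 8·M_2 + 2·M_3 = 6(Δ_2 - Δ_1) = 66
Natural end conditions: M_0 = M_3 = 0.
Hence M_0 = 0, M_1 = -39/5, M_2 = 51/5, M_3 = 0.
On [4, 6], g'(x) = b_2 + 2c_2·(x - 4) + 3d_2·(x - 4)² with b_2 = Δ_2 - h_2(2M_2 + M_3)/6 = -9/5, c_2 = M_2/2 = 51/10, d_2 = (M_3 - M_2)/(6h_2) = -17/20. So g'(6) = 42/5.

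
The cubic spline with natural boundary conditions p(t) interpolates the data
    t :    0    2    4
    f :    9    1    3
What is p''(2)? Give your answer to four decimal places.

3.7500

Let σ_i = p''(x_i). Step sizes h_i = 2, 2; slopes of the chords Δ_i = (y_(i+1) - y_i)/h_i = -4, 1.
  2·σ_0 + 8·σ_1 + 2·σ_2 = 6(Δ_1 - Δ_0) = 30
Natural end conditions: σ_0 = σ_2 = 0.
Solving: σ_0 = 0, σ_1 = 15/4, σ_2 = 0.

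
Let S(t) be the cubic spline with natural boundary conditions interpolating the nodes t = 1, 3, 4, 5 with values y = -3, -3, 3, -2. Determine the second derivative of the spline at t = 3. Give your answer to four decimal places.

With M_i denoting the second derivative at x_i, h_i = 2, 1, 1, and Δ_i = (y_(i+1) − y_i)/h_i = 0, 6, -5:
  2·M_0 + 6·M_1 + 1·M_2 = 6(Δ_1 - Δ_0) = 36
  1·M_1 + 4·M_2 + 1·M_3 = 6(Δ_2 - Δ_1) = -66
Natural end conditions: M_0 = M_3 = 0.
Solving the tridiagonal system: M_0 = 0, M_1 = 210/23, M_2 = -432/23, M_3 = 0.

9.1304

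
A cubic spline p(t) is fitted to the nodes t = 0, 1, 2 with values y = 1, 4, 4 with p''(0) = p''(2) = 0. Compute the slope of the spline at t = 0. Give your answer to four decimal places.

Write M_i for p''(x_i). With h_i = 1, 1 and divided differences Δ_i = 3, 0, the continuity of p' gives the tridiagonal system
  1·M_0 + 4·M_1 + 1·M_2 = 6(Δ_1 - Δ_0) = -18
Natural end conditions: M_0 = M_2 = 0.
Forward elimination and back-substitution give M_0 = 0, M_1 = -9/2, M_2 = 0.
On [0, 1], p'(t) = b_0 + 2c_0·t + 3d_0·t² with b_0 = Δ_0 - h_0(2M_0 + M_1)/6 = 15/4, c_0 = M_0/2 = 0, d_0 = (M_1 - M_0)/(6h_0) = -3/4. So p'(0) = 15/4.

3.7500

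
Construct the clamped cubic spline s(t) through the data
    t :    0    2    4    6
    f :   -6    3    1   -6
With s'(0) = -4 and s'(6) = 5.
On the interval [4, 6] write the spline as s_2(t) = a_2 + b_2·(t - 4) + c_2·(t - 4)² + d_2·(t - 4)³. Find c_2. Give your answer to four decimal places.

-1.8500

With σ_i denoting the second derivative at x_i, h_i = 2, 2, 2, and Δ_i = (y_(i+1) − y_i)/h_i = 9/2, -1, -7/2:
  2·σ_0 + 8·σ_1 + 2·σ_2 = 6(Δ_1 - Δ_0) = -33
  2·σ_1 + 8·σ_2 + 2·σ_3 = 6(Δ_2 - Δ_1) = -15
Clamped end conditions give two more equations: 2h_0·σ_0 + h_0·σ_1 = 6(Δ_0 - s'(0)) = 51 and h_2·σ_2 + 2h_2·σ_3 = 6(s'(6) - Δ_2) = 51.
Forward elimination and back-substitution give σ_0 = 82/5, σ_1 = -73/10, σ_2 = -37/10, σ_3 = 73/5.
On [4, 6], with s_2(t) = a_2 + b_2·(t - 4) + c_2·(t - 4)² + d_2·(t - 4)³: c_2 = σ_2/2 = -37/20, d_2 = (σ_3 - σ_2)/(6h_2) = 61/40, b_2 = Δ_2 - h_2(2σ_2 + σ_3)/6 = -59/10.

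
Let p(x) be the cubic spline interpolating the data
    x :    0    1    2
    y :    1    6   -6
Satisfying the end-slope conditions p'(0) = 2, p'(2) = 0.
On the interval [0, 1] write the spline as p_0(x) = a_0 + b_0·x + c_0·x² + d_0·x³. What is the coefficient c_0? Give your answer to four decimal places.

16.7500

Let M_i = p''(x_i). Step sizes h_i = 1, 1; slopes of the chords Δ_i = (y_(i+1) - y_i)/h_i = 5, -12.
  1·M_0 + 4·M_1 + 1·M_2 = 6(Δ_1 - Δ_0) = -102
Clamped end conditions give two more equations: 2h_0·M_0 + h_0·M_1 = 6(Δ_0 - p'(0)) = 18 and h_1·M_1 + 2h_1·M_2 = 6(p'(2) - Δ_1) = 72.
Solving: M_0 = 67/2, M_1 = -49, M_2 = 121/2.
On [0, 1], with p_0(x) = a_0 + b_0·x + c_0·x² + d_0·x³: c_0 = M_0/2 = 67/4, d_0 = (M_1 - M_0)/(6h_0) = -55/4, b_0 = Δ_0 - h_0(2M_0 + M_1)/6 = 2.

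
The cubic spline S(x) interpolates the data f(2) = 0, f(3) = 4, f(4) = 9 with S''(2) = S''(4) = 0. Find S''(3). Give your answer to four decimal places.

Let M_i = S''(x_i). Step sizes h_i = 1, 1; slopes of the chords Δ_i = (y_(i+1) - y_i)/h_i = 4, 5.
  1·M_0 + 4·M_1 + 1·M_2 = 6(Δ_1 - Δ_0) = 6
Natural end conditions: M_0 = M_2 = 0.
Solving: M_0 = 0, M_1 = 3/2, M_2 = 0.

1.5000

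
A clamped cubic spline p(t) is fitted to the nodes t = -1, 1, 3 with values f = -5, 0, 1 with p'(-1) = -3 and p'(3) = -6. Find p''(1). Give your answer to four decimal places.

-1.5000

With M_i denoting the second derivative at x_i, h_i = 2, 2, and Δ_i = (y_(i+1) − y_i)/h_i = 5/2, 1/2:
  2·M_0 + 8·M_1 + 2·M_2 = 6(Δ_1 - Δ_0) = -12
Clamped end conditions give two more equations: 2h_0·M_0 + h_0·M_1 = 6(Δ_0 - p'(-1)) = 33 and h_1·M_1 + 2h_1·M_2 = 6(p'(3) - Δ_1) = -39.
Hence M_0 = 9, M_1 = -3/2, M_2 = -9.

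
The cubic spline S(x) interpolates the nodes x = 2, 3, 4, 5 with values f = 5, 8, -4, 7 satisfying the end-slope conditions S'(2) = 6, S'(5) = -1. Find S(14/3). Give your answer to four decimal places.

Put σ_i = S'' at the i-th knot. Here h = (1, 1, 1) and Δ = (3, -12, 11), so the interior equations h_(i-1)·σ_(i-1) + 2(h_(i-1)+h_i)·σ_i + h_i·σ_(i+1) = 6(Δ_i − Δ_(i-1)) read
  1·σ_0 + 4·σ_1 + 1·σ_2 = 6(Δ_1 - Δ_0) = -90
  1·σ_1 + 4·σ_2 + 1·σ_3 = 6(Δ_2 - Δ_1) = 138
Clamped end conditions give two more equations: 2h_0·σ_0 + h_0·σ_1 = 6(Δ_0 - S'(2)) = -18 and h_2·σ_2 + 2h_2·σ_3 = 6(S'(5) - Δ_2) = -72.
Hence σ_0 = 34/3, σ_1 = -122/3, σ_2 = 184/3, σ_3 = -200/3.
On [4, 5], S(x) = -4 + 5/3·(x - 4) + 92/3·(x - 4)² - 64/3·(x - 4)³.
With (x - 4) = 2/3: S(14/3) = 358/81.

4.4198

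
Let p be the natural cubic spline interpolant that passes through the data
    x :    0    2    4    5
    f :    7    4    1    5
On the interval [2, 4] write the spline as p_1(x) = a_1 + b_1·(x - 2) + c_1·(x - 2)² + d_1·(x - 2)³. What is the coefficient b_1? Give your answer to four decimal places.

Write M_i for p''(x_i). With h_i = 2, 2, 1 and divided differences Δ_i = -3/2, -3/2, 4, the continuity of p' gives the tridiagonal system
  2·M_0 + 8·M_1 + 2·M_2 = 6(Δ_1 - Δ_0) = 0
  2·M_1 + 6·M_2 + 1·M_3 = 6(Δ_2 - Δ_1) = 33
Natural end conditions: M_0 = M_3 = 0.
Solving: M_0 = 0, M_1 = -3/2, M_2 = 6, M_3 = 0.
On [2, 4], with p_1(x) = a_1 + b_1·(x - 2) + c_1·(x - 2)² + d_1·(x - 2)³: c_1 = M_1/2 = -3/4, d_1 = (M_2 - M_1)/(6h_1) = 5/8, b_1 = Δ_1 - h_1(2M_1 + M_2)/6 = -5/2.

-2.5000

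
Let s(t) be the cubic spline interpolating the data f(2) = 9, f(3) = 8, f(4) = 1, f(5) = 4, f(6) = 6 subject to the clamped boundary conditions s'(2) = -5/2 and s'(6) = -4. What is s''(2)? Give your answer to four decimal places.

13.1250

Put M_i = s'' at the i-th knot. Here h = (1, 1, 1, 1) and Δ = (-1, -7, 3, 2), so the interior equations h_(i-1)·M_(i-1) + 2(h_(i-1)+h_i)·M_i + h_i·M_(i+1) = 6(Δ_i − Δ_(i-1)) read
  1·M_0 + 4·M_1 + 1·M_2 = 6(Δ_1 - Δ_0) = -36
  1·M_1 + 4·M_2 + 1·M_3 = 6(Δ_2 - Δ_1) = 60
  1·M_2 + 4·M_3 + 1·M_4 = 6(Δ_3 - Δ_2) = -6
Clamped end conditions give two more equations: 2h_0·M_0 + h_0·M_1 = 6(Δ_0 - s'(2)) = 9 and h_3·M_3 + 2h_3·M_4 = 6(s'(6) - Δ_3) = -36.
Solving: M_0 = 105/8, M_1 = -69/4, M_2 = 159/8, M_3 = -9/4, M_4 = -135/8.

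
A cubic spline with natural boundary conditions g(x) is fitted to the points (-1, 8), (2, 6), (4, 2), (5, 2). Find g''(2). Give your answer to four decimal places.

Put m_i = g'' at the i-th knot. Here h = (3, 2, 1) and Δ = (-2/3, -2, 0), so the interior equations h_(i-1)·m_(i-1) + 2(h_(i-1)+h_i)·m_i + h_i·m_(i+1) = 6(Δ_i − Δ_(i-1)) read
  3·m_0 + 10·m_1 + 2·m_2 = 6(Δ_1 - Δ_0) = -8
  2·m_1 + 6·m_2 + 1·m_3 = 6(Δ_2 - Δ_1) = 12
Natural end conditions: m_0 = m_3 = 0.
Hence m_0 = 0, m_1 = -9/7, m_2 = 17/7, m_3 = 0.

-1.2857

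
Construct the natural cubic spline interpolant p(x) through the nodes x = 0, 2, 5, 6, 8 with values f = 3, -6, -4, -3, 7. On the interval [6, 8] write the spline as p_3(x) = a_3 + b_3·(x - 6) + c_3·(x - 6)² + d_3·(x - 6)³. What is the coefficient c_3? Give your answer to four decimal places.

With m_i denoting the second derivative at x_i, h_i = 2, 3, 1, 2, and Δ_i = (y_(i+1) − y_i)/h_i = -9/2, 2/3, 1, 5:
  2·m_0 + 10·m_1 + 3·m_2 = 6(Δ_1 - Δ_0) = 31
  3·m_1 + 8·m_2 + 1·m_3 = 6(Δ_2 - Δ_1) = 2
  1·m_2 + 6·m_3 + 2·m_4 = 6(Δ_3 - Δ_2) = 24
Natural end conditions: m_0 = m_4 = 0.
Hence m_0 = 0, m_1 = 1493/416, m_2 = -339/208, m_3 = 1777/416, m_4 = 0.
On [6, 8], with p_3(x) = a_3 + b_3·(x - 6) + c_3·(x - 6)² + d_3·(x - 6)³: c_3 = m_3/2 = 1777/832, d_3 = (m_4 - m_3)/(6h_3) = -1777/4992, b_3 = Δ_3 - h_3(2m_3 + m_4)/6 = 1343/624.

2.1358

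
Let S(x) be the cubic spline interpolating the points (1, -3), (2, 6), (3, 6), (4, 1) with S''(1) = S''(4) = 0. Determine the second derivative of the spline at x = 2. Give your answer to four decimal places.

Put M_i = S'' at the i-th knot. Here h = (1, 1, 1) and Δ = (9, 0, -5), so the interior equations h_(i-1)·M_(i-1) + 2(h_(i-1)+h_i)·M_i + h_i·M_(i+1) = 6(Δ_i − Δ_(i-1)) read
  1·M_0 + 4·M_1 + 1·M_2 = 6(Δ_1 - Δ_0) = -54
  1·M_1 + 4·M_2 + 1·M_3 = 6(Δ_2 - Δ_1) = -30
Natural end conditions: M_0 = M_3 = 0.
Hence M_0 = 0, M_1 = -62/5, M_2 = -22/5, M_3 = 0.

-12.4000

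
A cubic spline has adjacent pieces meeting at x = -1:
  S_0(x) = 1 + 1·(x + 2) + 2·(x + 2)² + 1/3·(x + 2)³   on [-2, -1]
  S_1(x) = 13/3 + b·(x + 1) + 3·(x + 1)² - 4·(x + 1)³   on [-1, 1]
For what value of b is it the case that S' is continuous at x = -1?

6

S_0'(x) = 1 + 4·(x + 2) + 1·(x + 2)², so S_0'(-1) = 6. On the right, S_1'(-1) = b, so b = 6.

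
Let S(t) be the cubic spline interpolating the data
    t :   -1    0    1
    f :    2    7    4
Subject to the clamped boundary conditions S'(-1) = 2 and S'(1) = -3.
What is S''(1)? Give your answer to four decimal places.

Let m_i = S''(x_i). Step sizes h_i = 1, 1; slopes of the chords Δ_i = (y_(i+1) - y_i)/h_i = 5, -3.
  1·m_0 + 4·m_1 + 1·m_2 = 6(Δ_1 - Δ_0) = -48
Clamped end conditions give two more equations: 2h_0·m_0 + h_0·m_1 = 6(Δ_0 - S'(-1)) = 18 and h_1·m_1 + 2h_1·m_2 = 6(S'(1) - Δ_1) = 0.
Solving the tridiagonal system: m_0 = 37/2, m_1 = -19, m_2 = 19/2.

9.5000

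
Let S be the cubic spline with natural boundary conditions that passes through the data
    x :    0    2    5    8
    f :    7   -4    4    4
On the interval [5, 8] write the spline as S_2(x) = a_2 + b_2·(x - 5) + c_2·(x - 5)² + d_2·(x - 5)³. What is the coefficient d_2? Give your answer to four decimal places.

Let M_i = S''(x_i). Step sizes h_i = 2, 3, 3; slopes of the chords Δ_i = (y_(i+1) - y_i)/h_i = -11/2, 8/3, 0.
  2·M_0 + 10·M_1 + 3·M_2 = 6(Δ_1 - Δ_0) = 49
  3·M_1 + 12·M_2 + 3·M_3 = 6(Δ_2 - Δ_1) = -16
Natural end conditions: M_0 = M_3 = 0.
Forward elimination and back-substitution give M_0 = 0, M_1 = 212/37, M_2 = -307/111, M_3 = 0.
On [5, 8], with S_2(x) = a_2 + b_2·(x - 5) + c_2·(x - 5)² + d_2·(x - 5)³: c_2 = M_2/2 = -307/222, d_2 = (M_3 - M_2)/(6h_2) = 307/1998, b_2 = Δ_2 - h_2(2M_2 + M_3)/6 = 307/111.

0.1537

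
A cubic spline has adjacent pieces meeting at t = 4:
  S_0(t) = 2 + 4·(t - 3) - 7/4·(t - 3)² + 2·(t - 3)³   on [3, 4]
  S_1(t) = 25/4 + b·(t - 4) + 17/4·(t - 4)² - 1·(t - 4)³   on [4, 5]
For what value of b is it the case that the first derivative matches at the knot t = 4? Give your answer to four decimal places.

6.5000

S_0'(t) = 4 - 7/2·(t - 3) + 6·(t - 3)², so S_0'(4) = 13/2. On the right, S_1'(4) = b, so b = 13/2.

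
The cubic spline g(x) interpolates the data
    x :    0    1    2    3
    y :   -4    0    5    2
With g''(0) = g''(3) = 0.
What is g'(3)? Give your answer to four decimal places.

-5.2000

Put M_i = g'' at the i-th knot. Here h = (1, 1, 1) and Δ = (4, 5, -3), so the interior equations h_(i-1)·M_(i-1) + 2(h_(i-1)+h_i)·M_i + h_i·M_(i+1) = 6(Δ_i − Δ_(i-1)) read
  1·M_0 + 4·M_1 + 1·M_2 = 6(Δ_1 - Δ_0) = 6
  1·M_1 + 4·M_2 + 1·M_3 = 6(Δ_2 - Δ_1) = -48
Natural end conditions: M_0 = M_3 = 0.
Hence M_0 = 0, M_1 = 24/5, M_2 = -66/5, M_3 = 0.
On [2, 3], g'(x) = b_2 + 2c_2·(x - 2) + 3d_2·(x - 2)² with b_2 = Δ_2 - h_2(2M_2 + M_3)/6 = 7/5, c_2 = M_2/2 = -33/5, d_2 = (M_3 - M_2)/(6h_2) = 11/5. So g'(3) = -26/5.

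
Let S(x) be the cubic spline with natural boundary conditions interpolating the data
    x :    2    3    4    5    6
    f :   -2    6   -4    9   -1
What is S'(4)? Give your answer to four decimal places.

2.1250

Put σ_i = S'' at the i-th knot. Here h = (1, 1, 1, 1) and Δ = (8, -10, 13, -10), so the interior equations h_(i-1)·σ_(i-1) + 2(h_(i-1)+h_i)·σ_i + h_i·σ_(i+1) = 6(Δ_i − Δ_(i-1)) read
  1·σ_0 + 4·σ_1 + 1·σ_2 = 6(Δ_1 - Δ_0) = -108
  1·σ_1 + 4·σ_2 + 1·σ_3 = 6(Δ_2 - Δ_1) = 138
  1·σ_2 + 4·σ_3 + 1·σ_4 = 6(Δ_3 - Δ_2) = -138
Natural end conditions: σ_0 = σ_4 = 0.
Solving: σ_0 = 0, σ_1 = -165/4, σ_2 = 57, σ_3 = -195/4, σ_4 = 0.
On [4, 5], S'(x) = b_2 + 2c_2·(x - 4) + 3d_2·(x - 4)² with b_2 = Δ_2 - h_2(2σ_2 + σ_3)/6 = 17/8, c_2 = σ_2/2 = 57/2, d_2 = (σ_3 - σ_2)/(6h_2) = -141/8. So S'(4) = 17/8.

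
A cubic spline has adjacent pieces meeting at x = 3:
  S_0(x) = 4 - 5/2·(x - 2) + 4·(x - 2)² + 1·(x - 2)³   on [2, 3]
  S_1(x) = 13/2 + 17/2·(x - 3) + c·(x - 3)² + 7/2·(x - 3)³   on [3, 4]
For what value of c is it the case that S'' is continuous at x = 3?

S_0''(x) = 8 + 6·(x - 2), so S_0''(3) = 14. On the right, S_1''(3) = 2c, so c = 7.

7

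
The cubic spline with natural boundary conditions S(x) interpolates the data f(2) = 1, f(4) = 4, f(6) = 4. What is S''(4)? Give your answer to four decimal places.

Put M_i = S'' at the i-th knot. Here h = (2, 2) and Δ = (3/2, 0), so the interior equations h_(i-1)·M_(i-1) + 2(h_(i-1)+h_i)·M_i + h_i·M_(i+1) = 6(Δ_i − Δ_(i-1)) read
  2·M_0 + 8·M_1 + 2·M_2 = 6(Δ_1 - Δ_0) = -9
Natural end conditions: M_0 = M_2 = 0.
Hence M_0 = 0, M_1 = -9/8, M_2 = 0.

-1.1250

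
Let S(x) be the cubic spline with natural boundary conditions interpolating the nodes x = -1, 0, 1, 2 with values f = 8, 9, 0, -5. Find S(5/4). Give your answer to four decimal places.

With σ_i denoting the second derivative at x_i, h_i = 1, 1, 1, and Δ_i = (y_(i+1) − y_i)/h_i = 1, -9, -5:
  1·σ_0 + 4·σ_1 + 1·σ_2 = 6(Δ_1 - Δ_0) = -60
  1·σ_1 + 4·σ_2 + 1·σ_3 = 6(Δ_2 - Δ_1) = 24
Natural end conditions: σ_0 = σ_3 = 0.
Solving: σ_0 = 0, σ_1 = -88/5, σ_2 = 52/5, σ_3 = 0.
On [1, 2], S(x) = 0 - 127/15·(x - 1) + 26/5·(x - 1)² - 26/15·(x - 1)³.
With (x - 1) = 1/4: S(5/4) = -291/160.

-1.8188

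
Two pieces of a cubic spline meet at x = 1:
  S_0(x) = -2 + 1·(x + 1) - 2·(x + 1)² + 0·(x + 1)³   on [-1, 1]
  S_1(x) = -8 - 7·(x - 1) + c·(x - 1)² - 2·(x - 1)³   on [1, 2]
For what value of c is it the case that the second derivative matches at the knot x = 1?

-2

S_0''(x) = -4 + 0·(x + 1), so S_0''(1) = -4. On the right, S_1''(1) = 2c, so c = -2.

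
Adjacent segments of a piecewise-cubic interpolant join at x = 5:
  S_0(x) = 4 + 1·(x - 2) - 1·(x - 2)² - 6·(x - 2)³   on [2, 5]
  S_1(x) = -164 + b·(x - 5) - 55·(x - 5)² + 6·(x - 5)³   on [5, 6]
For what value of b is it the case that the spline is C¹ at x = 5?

S_0'(x) = 1 - 2·(x - 2) - 18·(x - 2)², so S_0'(5) = -167. On the right, S_1'(5) = b, so b = -167.

-167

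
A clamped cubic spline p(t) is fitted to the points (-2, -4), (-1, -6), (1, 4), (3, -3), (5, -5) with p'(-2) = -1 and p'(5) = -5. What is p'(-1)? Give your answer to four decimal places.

Put M_i = p'' at the i-th knot. Here h = (1, 2, 2, 2) and Δ = (-2, 5, -7/2, -1), so the interior equations h_(i-1)·M_(i-1) + 2(h_(i-1)+h_i)·M_i + h_i·M_(i+1) = 6(Δ_i − Δ_(i-1)) read
  1·M_0 + 6·M_1 + 2·M_2 = 6(Δ_1 - Δ_0) = 42
  2·M_1 + 8·M_2 + 2·M_3 = 6(Δ_2 - Δ_1) = -51
  2·M_2 + 8·M_3 + 2·M_4 = 6(Δ_3 - Δ_2) = 15
Clamped end conditions give two more equations: 2h_0·M_0 + h_0·M_1 = 6(Δ_0 - p'(-2)) = -6 and h_3·M_3 + 2h_3·M_4 = 6(p'(5) - Δ_3) = -24.
Hence M_0 = -785/86, M_1 = 527/43, M_2 = -1927/172, M_3 = 607/86, M_4 = -1639/172.
On [-1, 1], p'(t) = b_1 + 2c_1·(t + 1) + 3d_1·(t + 1)² with b_1 = Δ_1 - h_1(2M_1 + M_2)/6 = 97/172, c_1 = M_1/2 = 527/86, d_1 = (M_2 - M_1)/(6h_1) = -1345/688. So p'(-1) = 97/172.

0.5640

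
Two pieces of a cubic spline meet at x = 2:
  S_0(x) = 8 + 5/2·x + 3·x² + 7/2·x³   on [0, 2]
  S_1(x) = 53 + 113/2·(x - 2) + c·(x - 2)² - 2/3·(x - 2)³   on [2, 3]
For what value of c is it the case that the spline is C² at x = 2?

24

S_0''(x) = 6 + 21·x, so S_0''(2) = 48. On the right, S_1''(2) = 2c, so c = 24.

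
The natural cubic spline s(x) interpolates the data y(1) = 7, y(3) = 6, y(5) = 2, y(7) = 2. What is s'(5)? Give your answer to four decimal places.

Write m_i for s''(x_i). With h_i = 2, 2, 2 and divided differences Δ_i = -1/2, -2, 0, the continuity of s' gives the tridiagonal system
  2·m_0 + 8·m_1 + 2·m_2 = 6(Δ_1 - Δ_0) = -9
  2·m_1 + 8·m_2 + 2·m_3 = 6(Δ_2 - Δ_1) = 12
Natural end conditions: m_0 = m_3 = 0.
Hence m_0 = 0, m_1 = -8/5, m_2 = 19/10, m_3 = 0.
On [5, 7], s'(x) = b_2 + 2c_2·(x - 5) + 3d_2·(x - 5)² with b_2 = Δ_2 - h_2(2m_2 + m_3)/6 = -19/15, c_2 = m_2/2 = 19/20, d_2 = (m_3 - m_2)/(6h_2) = -19/120. So s'(5) = -19/15.

-1.2667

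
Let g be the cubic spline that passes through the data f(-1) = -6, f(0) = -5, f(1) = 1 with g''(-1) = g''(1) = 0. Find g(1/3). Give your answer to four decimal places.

Let σ_i = g''(x_i). Step sizes h_i = 1, 1; slopes of the chords Δ_i = (y_(i+1) - y_i)/h_i = 1, 6.
  1·σ_0 + 4·σ_1 + 1·σ_2 = 6(Δ_1 - Δ_0) = 30
Natural end conditions: σ_0 = σ_2 = 0.
Forward elimination and back-substitution give σ_0 = 0, σ_1 = 15/2, σ_2 = 0.
On [0, 1], g(x) = -5 + 7/2·x + 15/4·x² - 5/4·x³.
With x = 1/3: g(1/3) = -187/54.

-3.4630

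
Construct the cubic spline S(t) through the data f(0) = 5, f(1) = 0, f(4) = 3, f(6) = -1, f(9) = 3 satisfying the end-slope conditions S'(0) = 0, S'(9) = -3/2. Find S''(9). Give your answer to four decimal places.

-5.1469

Put m_i = S'' at the i-th knot. Here h = (1, 3, 2, 3) and Δ = (-5, 1, -2, 4/3), so the interior equations h_(i-1)·m_(i-1) + 2(h_(i-1)+h_i)·m_i + h_i·m_(i+1) = 6(Δ_i − Δ_(i-1)) read
  1·m_0 + 8·m_1 + 3·m_2 = 6(Δ_1 - Δ_0) = 36
  3·m_1 + 10·m_2 + 2·m_3 = 6(Δ_2 - Δ_1) = -18
  2·m_2 + 10·m_3 + 3·m_4 = 6(Δ_3 - Δ_2) = 20
Clamped end conditions give two more equations: 2h_0·m_0 + h_0·m_1 = 6(Δ_0 - S'(0)) = -30 and h_3·m_3 + 2h_3·m_4 = 6(S'(9) - Δ_3) = -17.
Solving: m_0 = -2299/118, m_1 = 529/59, m_2 = -639/118, m_3 = 273/59, m_4 = -911/177.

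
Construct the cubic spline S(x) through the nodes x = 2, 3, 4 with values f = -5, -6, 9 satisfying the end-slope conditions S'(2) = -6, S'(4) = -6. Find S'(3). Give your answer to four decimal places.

13.5000

Let M_i = S''(x_i). Step sizes h_i = 1, 1; slopes of the chords Δ_i = (y_(i+1) - y_i)/h_i = -1, 15.
  1·M_0 + 4·M_1 + 1·M_2 = 6(Δ_1 - Δ_0) = 96
Clamped end conditions give two more equations: 2h_0·M_0 + h_0·M_1 = 6(Δ_0 - S'(2)) = 30 and h_1·M_1 + 2h_1·M_2 = 6(S'(4) - Δ_1) = -126.
Hence M_0 = -9, M_1 = 48, M_2 = -87.
On [3, 4], S'(x) = b_1 + 2c_1·(x - 3) + 3d_1·(x - 3)² with b_1 = Δ_1 - h_1(2M_1 + M_2)/6 = 27/2, c_1 = M_1/2 = 24, d_1 = (M_2 - M_1)/(6h_1) = -45/2. So S'(3) = 27/2.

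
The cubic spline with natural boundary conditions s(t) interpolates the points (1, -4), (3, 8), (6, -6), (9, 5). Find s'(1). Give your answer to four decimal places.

Let M_i = s''(x_i). Step sizes h_i = 2, 3, 3; slopes of the chords Δ_i = (y_(i+1) - y_i)/h_i = 6, -14/3, 11/3.
  2·M_0 + 10·M_1 + 3·M_2 = 6(Δ_1 - Δ_0) = -64
  3·M_1 + 12·M_2 + 3·M_3 = 6(Δ_2 - Δ_1) = 50
Natural end conditions: M_0 = M_3 = 0.
Solving: M_0 = 0, M_1 = -306/37, M_2 = 692/111, M_3 = 0.
On [1, 3], s'(t) = b_0 + 2c_0·(t - 1) + 3d_0·(t - 1)² with b_0 = Δ_0 - h_0(2M_0 + M_1)/6 = 324/37, c_0 = M_0/2 = 0, d_0 = (M_1 - M_0)/(6h_0) = -51/74. So s'(1) = 324/37.

8.7568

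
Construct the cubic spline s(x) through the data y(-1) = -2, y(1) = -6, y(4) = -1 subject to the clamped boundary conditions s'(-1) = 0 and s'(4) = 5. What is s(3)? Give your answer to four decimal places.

Let M_i = s''(x_i). Step sizes h_i = 2, 3; slopes of the chords Δ_i = (y_(i+1) - y_i)/h_i = -2, 5/3.
  2·M_0 + 10·M_1 + 3·M_2 = 6(Δ_1 - Δ_0) = 22
Clamped end conditions give two more equations: 2h_0·M_0 + h_0·M_1 = 6(Δ_0 - s'(-1)) = -12 and h_1·M_1 + 2h_1·M_2 = 6(s'(4) - Δ_1) = 20.
Solving the tridiagonal system: M_0 = -21/5, M_1 = 12/5, M_2 = 32/15.
On [1, 4], s(x) = -6 - 9/5·(x - 1) + 6/5·(x - 1)² - 2/135·(x - 1)³.
With (x - 1) = 2: s(3) = -664/135.

-4.9185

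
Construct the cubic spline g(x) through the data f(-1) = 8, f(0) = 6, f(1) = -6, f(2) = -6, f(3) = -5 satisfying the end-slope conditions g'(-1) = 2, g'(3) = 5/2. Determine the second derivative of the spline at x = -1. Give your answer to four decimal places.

-1.5893

With σ_i denoting the second derivative at x_i, h_i = 1, 1, 1, 1, and Δ_i = (y_(i+1) − y_i)/h_i = -2, -12, 0, 1:
  1·σ_0 + 4·σ_1 + 1·σ_2 = 6(Δ_1 - Δ_0) = -60
  1·σ_1 + 4·σ_2 + 1·σ_3 = 6(Δ_2 - Δ_1) = 72
  1·σ_2 + 4·σ_3 + 1·σ_4 = 6(Δ_3 - Δ_2) = 6
Clamped end conditions give two more equations: 2h_0·σ_0 + h_0·σ_1 = 6(Δ_0 - g'(-1)) = -24 and h_3·σ_3 + 2h_3·σ_4 = 6(g'(3) - Δ_3) = 9.
Forward elimination and back-substitution give σ_0 = -89/56, σ_1 = -583/28, σ_2 = 199/8, σ_3 = -187/28, σ_4 = 439/56.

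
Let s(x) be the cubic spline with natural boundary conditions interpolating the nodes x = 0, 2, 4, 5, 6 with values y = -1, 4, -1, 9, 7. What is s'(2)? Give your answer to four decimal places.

Let M_i = s''(x_i). Step sizes h_i = 2, 2, 1, 1; slopes of the chords Δ_i = (y_(i+1) - y_i)/h_i = 5/2, -5/2, 10, -2.
  2·M_0 + 8·M_1 + 2·M_2 = 6(Δ_1 - Δ_0) = -30
  2·M_1 + 6·M_2 + 1·M_3 = 6(Δ_2 - Δ_1) = 75
  1·M_2 + 4·M_3 + 1·M_4 = 6(Δ_3 - Δ_2) = -72
Natural end conditions: M_0 = M_4 = 0.
Solving: M_0 = 0, M_1 = -239/28, M_2 = 134/7, M_3 = -319/14, M_4 = 0.
On [2, 4], s'(x) = b_1 + 2c_1·(x - 2) + 3d_1·(x - 2)² with b_1 = Δ_1 - h_1(2M_1 + M_2)/6 = -67/21, c_1 = M_1/2 = -239/56, d_1 = (M_2 - M_1)/(6h_1) = 775/336. So s'(2) = -67/21.

-3.1905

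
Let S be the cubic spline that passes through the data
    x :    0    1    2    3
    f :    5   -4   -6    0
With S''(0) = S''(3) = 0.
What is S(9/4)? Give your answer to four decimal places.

-5.0469

Put m_i = S'' at the i-th knot. Here h = (1, 1, 1) and Δ = (-9, -2, 6), so the interior equations h_(i-1)·m_(i-1) + 2(h_(i-1)+h_i)·m_i + h_i·m_(i+1) = 6(Δ_i − Δ_(i-1)) read
  1·m_0 + 4·m_1 + 1·m_2 = 6(Δ_1 - Δ_0) = 42
  1·m_1 + 4·m_2 + 1·m_3 = 6(Δ_2 - Δ_1) = 48
Natural end conditions: m_0 = m_3 = 0.
Hence m_0 = 0, m_1 = 8, m_2 = 10, m_3 = 0.
On [2, 3], S(x) = -6 + 8/3·(x - 2) + 5·(x - 2)² - 5/3·(x - 2)³.
With (x - 2) = 1/4: S(9/4) = -323/64.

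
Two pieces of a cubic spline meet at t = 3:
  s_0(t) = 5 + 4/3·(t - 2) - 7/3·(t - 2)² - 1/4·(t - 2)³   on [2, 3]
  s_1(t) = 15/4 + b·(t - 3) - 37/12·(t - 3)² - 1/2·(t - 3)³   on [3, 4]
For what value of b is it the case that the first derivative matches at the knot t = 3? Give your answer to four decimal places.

-4.0833

s_0'(t) = 4/3 - 14/3·(t - 2) - 3/4·(t - 2)², so s_0'(3) = -49/12. On the right, s_1'(3) = b, so b = -49/12.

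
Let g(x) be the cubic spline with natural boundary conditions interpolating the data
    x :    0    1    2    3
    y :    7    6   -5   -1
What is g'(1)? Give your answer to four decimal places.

With σ_i denoting the second derivative at x_i, h_i = 1, 1, 1, and Δ_i = (y_(i+1) − y_i)/h_i = -1, -11, 4:
  1·σ_0 + 4·σ_1 + 1·σ_2 = 6(Δ_1 - Δ_0) = -60
  1·σ_1 + 4·σ_2 + 1·σ_3 = 6(Δ_2 - Δ_1) = 90
Natural end conditions: σ_0 = σ_3 = 0.
Hence σ_0 = 0, σ_1 = -22, σ_2 = 28, σ_3 = 0.
On [1, 2], g'(x) = b_1 + 2c_1·(x - 1) + 3d_1·(x - 1)² with b_1 = Δ_1 - h_1(2σ_1 + σ_2)/6 = -25/3, c_1 = σ_1/2 = -11, d_1 = (σ_2 - σ_1)/(6h_1) = 25/3. So g'(1) = -25/3.

-8.3333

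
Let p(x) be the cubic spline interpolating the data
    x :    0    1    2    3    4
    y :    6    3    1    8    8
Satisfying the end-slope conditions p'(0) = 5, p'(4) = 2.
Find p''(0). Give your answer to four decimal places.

Put σ_i = p'' at the i-th knot. Here h = (1, 1, 1, 1) and Δ = (-3, -2, 7, 0), so the interior equations h_(i-1)·σ_(i-1) + 2(h_(i-1)+h_i)·σ_i + h_i·σ_(i+1) = 6(Δ_i − Δ_(i-1)) read
  1·σ_0 + 4·σ_1 + 1·σ_2 = 6(Δ_1 - Δ_0) = 6
  1·σ_1 + 4·σ_2 + 1·σ_3 = 6(Δ_2 - Δ_1) = 54
  1·σ_2 + 4·σ_3 + 1·σ_4 = 6(Δ_3 - Δ_2) = -42
Clamped end conditions give two more equations: 2h_0·σ_0 + h_0·σ_1 = 6(Δ_0 - p'(0)) = -48 and h_3·σ_3 + 2h_3·σ_4 = 6(p'(4) - Δ_3) = 12.
Hence σ_0 = -723/28, σ_1 = 51/14, σ_2 = 69/4, σ_3 = -261/14, σ_4 = 429/28.

-25.8214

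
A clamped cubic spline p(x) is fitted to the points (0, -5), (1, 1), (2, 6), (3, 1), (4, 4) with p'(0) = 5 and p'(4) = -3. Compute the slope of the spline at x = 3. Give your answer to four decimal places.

-0.3036

Let σ_i = p''(x_i). Step sizes h_i = 1, 1, 1, 1; slopes of the chords Δ_i = (y_(i+1) - y_i)/h_i = 6, 5, -5, 3.
  1·σ_0 + 4·σ_1 + 1·σ_2 = 6(Δ_1 - Δ_0) = -6
  1·σ_1 + 4·σ_2 + 1·σ_3 = 6(Δ_2 - Δ_1) = -60
  1·σ_2 + 4·σ_3 + 1·σ_4 = 6(Δ_3 - Δ_2) = 48
Clamped end conditions give two more equations: 2h_0·σ_0 + h_0·σ_1 = 6(Δ_0 - p'(0)) = 6 and h_3·σ_3 + 2h_3·σ_4 = 6(p'(4) - Δ_3) = -36.
Solving the tridiagonal system: σ_0 = 31/28, σ_1 = 53/14, σ_2 = -89/4, σ_3 = 353/14, σ_4 = -857/28.
On [3, 4], p'(x) = b_3 + 2c_3·(x - 3) + 3d_3·(x - 3)² with b_3 = Δ_3 - h_3(2σ_3 + σ_4)/6 = -17/56, c_3 = σ_3/2 = 353/28, d_3 = (σ_4 - σ_3)/(6h_3) = -521/56. So p'(3) = -17/56.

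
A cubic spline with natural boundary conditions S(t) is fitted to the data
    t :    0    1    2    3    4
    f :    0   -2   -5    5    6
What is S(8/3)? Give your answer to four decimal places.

1.5979

Write m_i for S''(x_i). With h_i = 1, 1, 1, 1 and divided differences Δ_i = -2, -3, 10, 1, the continuity of S' gives the tridiagonal system
  1·m_0 + 4·m_1 + 1·m_2 = 6(Δ_1 - Δ_0) = -6
  1·m_1 + 4·m_2 + 1·m_3 = 6(Δ_2 - Δ_1) = 78
  1·m_2 + 4·m_3 + 1·m_4 = 6(Δ_3 - Δ_2) = -54
Natural end conditions: m_0 = m_4 = 0.
Hence m_0 = 0, m_1 = -57/7, m_2 = 186/7, m_3 = -141/7, m_4 = 0.
On [2, 3], S(t) = -5 + 9/2·(t - 2) + 93/7·(t - 2)² - 109/14·(t - 2)³.
With (t - 2) = 2/3: S(8/3) = 302/189.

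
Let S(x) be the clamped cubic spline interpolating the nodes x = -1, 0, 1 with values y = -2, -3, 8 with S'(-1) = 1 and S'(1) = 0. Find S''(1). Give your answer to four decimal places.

Put m_i = S'' at the i-th knot. Here h = (1, 1) and Δ = (-1, 11), so the interior equations h_(i-1)·m_(i-1) + 2(h_(i-1)+h_i)·m_i + h_i·m_(i+1) = 6(Δ_i − Δ_(i-1)) read
  1·m_0 + 4·m_1 + 1·m_2 = 6(Δ_1 - Δ_0) = 72
Clamped end conditions give two more equations: 2h_0·m_0 + h_0·m_1 = 6(Δ_0 - S'(-1)) = -12 and h_1·m_1 + 2h_1·m_2 = 6(S'(1) - Δ_1) = -66.
Hence m_0 = -49/2, m_1 = 37, m_2 = -103/2.

-51.5000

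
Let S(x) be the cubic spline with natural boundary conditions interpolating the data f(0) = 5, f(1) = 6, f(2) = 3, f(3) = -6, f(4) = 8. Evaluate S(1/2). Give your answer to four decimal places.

5.5871

Put m_i = S'' at the i-th knot. Here h = (1, 1, 1, 1) and Δ = (1, -3, -9, 14), so the interior equations h_(i-1)·m_(i-1) + 2(h_(i-1)+h_i)·m_i + h_i·m_(i+1) = 6(Δ_i − Δ_(i-1)) read
  1·m_0 + 4·m_1 + 1·m_2 = 6(Δ_1 - Δ_0) = -24
  1·m_1 + 4·m_2 + 1·m_3 = 6(Δ_2 - Δ_1) = -36
  1·m_2 + 4·m_3 + 1·m_4 = 6(Δ_3 - Δ_2) = 138
Natural end conditions: m_0 = m_4 = 0.
Hence m_0 = 0, m_1 = -39/28, m_2 = -129/7, m_3 = 1095/28, m_4 = 0.
On [0, 1], S(x) = 5 + 69/56·x + 0·x² - 13/56·x³.
With x = 1/2: S(1/2) = 2503/448.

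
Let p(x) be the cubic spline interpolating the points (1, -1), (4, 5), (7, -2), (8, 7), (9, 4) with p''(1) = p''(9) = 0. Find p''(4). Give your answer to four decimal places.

-5.4702

Put m_i = p'' at the i-th knot. Here h = (3, 3, 1, 1) and Δ = (2, -7/3, 9, -3), so the interior equations h_(i-1)·m_(i-1) + 2(h_(i-1)+h_i)·m_i + h_i·m_(i+1) = 6(Δ_i − Δ_(i-1)) read
  3·m_0 + 12·m_1 + 3·m_2 = 6(Δ_1 - Δ_0) = -26
  3·m_1 + 8·m_2 + 1·m_3 = 6(Δ_2 - Δ_1) = 68
  1·m_2 + 4·m_3 + 1·m_4 = 6(Δ_3 - Δ_2) = -72
Natural end conditions: m_0 = m_4 = 0.
Forward elimination and back-substitution give m_0 = 0, m_1 = -919/168, m_2 = 185/14, m_3 = -1193/56, m_4 = 0.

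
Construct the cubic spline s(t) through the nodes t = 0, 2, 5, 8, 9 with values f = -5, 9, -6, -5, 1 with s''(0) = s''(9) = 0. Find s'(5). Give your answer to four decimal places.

-5.1190

Let M_i = s''(x_i). Step sizes h_i = 2, 3, 3, 1; slopes of the chords Δ_i = (y_(i+1) - y_i)/h_i = 7, -5, 1/3, 6.
  2·M_0 + 10·M_1 + 3·M_2 = 6(Δ_1 - Δ_0) = -72
  3·M_1 + 12·M_2 + 3·M_3 = 6(Δ_2 - Δ_1) = 32
  3·M_2 + 8·M_3 + 1·M_4 = 6(Δ_3 - Δ_2) = 34
Natural end conditions: M_0 = M_4 = 0.
Solving: M_0 = 0, M_1 = -59/7, M_2 = 86/21, M_3 = 19/7, M_4 = 0.
On [5, 8], s'(t) = b_2 + 2c_2·(t - 5) + 3d_2·(t - 5)² with b_2 = Δ_2 - h_2(2M_2 + M_3)/6 = -215/42, c_2 = M_2/2 = 43/21, d_2 = (M_3 - M_2)/(6h_2) = -29/378. So s'(5) = -215/42.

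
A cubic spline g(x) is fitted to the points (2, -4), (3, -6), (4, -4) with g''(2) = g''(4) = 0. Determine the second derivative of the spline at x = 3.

6

Put M_i = g'' at the i-th knot. Here h = (1, 1) and Δ = (-2, 2), so the interior equations h_(i-1)·M_(i-1) + 2(h_(i-1)+h_i)·M_i + h_i·M_(i+1) = 6(Δ_i − Δ_(i-1)) read
  1·M_0 + 4·M_1 + 1·M_2 = 6(Δ_1 - Δ_0) = 24
Natural end conditions: M_0 = M_2 = 0.
Solving: M_0 = 0, M_1 = 6, M_2 = 0.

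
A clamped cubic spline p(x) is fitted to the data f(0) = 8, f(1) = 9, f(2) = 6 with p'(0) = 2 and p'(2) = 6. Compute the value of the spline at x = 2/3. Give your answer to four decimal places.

Let σ_i = p''(x_i). Step sizes h_i = 1, 1; slopes of the chords Δ_i = (y_(i+1) - y_i)/h_i = 1, -3.
  1·σ_0 + 4·σ_1 + 1·σ_2 = 6(Δ_1 - Δ_0) = -24
Clamped end conditions give two more equations: 2h_0·σ_0 + h_0·σ_1 = 6(Δ_0 - p'(0)) = -6 and h_1·σ_1 + 2h_1·σ_2 = 6(p'(2) - Δ_1) = 54.
Solving the tridiagonal system: σ_0 = 5, σ_1 = -16, σ_2 = 35.
On [0, 1], p(x) = 8 + 2·x + 5/2·x² - 7/2·x³.
With x = 2/3: p(2/3) = 254/27.

9.4074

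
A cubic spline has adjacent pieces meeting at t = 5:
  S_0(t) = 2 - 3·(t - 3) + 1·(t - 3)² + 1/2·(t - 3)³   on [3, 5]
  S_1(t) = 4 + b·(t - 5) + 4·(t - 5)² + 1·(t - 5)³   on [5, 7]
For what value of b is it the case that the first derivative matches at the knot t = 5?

S_0'(t) = -3 + 2·(t - 3) + 3/2·(t - 3)², so S_0'(5) = 7. On the right, S_1'(5) = b, so b = 7.

7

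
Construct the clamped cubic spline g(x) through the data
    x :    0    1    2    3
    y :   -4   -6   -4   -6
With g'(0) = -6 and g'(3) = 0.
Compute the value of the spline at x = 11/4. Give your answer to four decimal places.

-5.7063

Write σ_i for g''(x_i). With h_i = 1, 1, 1 and divided differences Δ_i = -2, 2, -2, the continuity of g' gives the tridiagonal system
  1·σ_0 + 4·σ_1 + 1·σ_2 = 6(Δ_1 - Δ_0) = 24
  1·σ_1 + 4·σ_2 + 1·σ_3 = 6(Δ_2 - Δ_1) = -24
Clamped end conditions give two more equations: 2h_0·σ_0 + h_0·σ_1 = 6(Δ_0 - g'(0)) = 24 and h_2·σ_2 + 2h_2·σ_3 = 6(g'(3) - Δ_2) = 12.
Solving the tridiagonal system: σ_0 = 44/5, σ_1 = 32/5, σ_2 = -52/5, σ_3 = 56/5.
On [2, 3], g(x) = -4 - 2/5·(x - 2) - 26/5·(x - 2)² + 18/5·(x - 2)³.
With (x - 2) = 3/4: g(11/4) = -913/160.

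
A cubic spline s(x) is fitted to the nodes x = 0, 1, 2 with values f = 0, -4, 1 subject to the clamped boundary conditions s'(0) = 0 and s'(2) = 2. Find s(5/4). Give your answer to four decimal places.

Let M_i = s''(x_i). Step sizes h_i = 1, 1; slopes of the chords Δ_i = (y_(i+1) - y_i)/h_i = -4, 5.
  1·M_0 + 4·M_1 + 1·M_2 = 6(Δ_1 - Δ_0) = 54
Clamped end conditions give two more equations: 2h_0·M_0 + h_0·M_1 = 6(Δ_0 - s'(0)) = -24 and h_1·M_1 + 2h_1·M_2 = 6(s'(2) - Δ_1) = -18.
Forward elimination and back-substitution give M_0 = -49/2, M_1 = 25, M_2 = -43/2.
On [1, 2], s(x) = -4 + 1/4·(x - 1) + 25/2·(x - 1)² - 31/4·(x - 1)³.
With (x - 1) = 1/4: s(5/4) = -839/256.

-3.2773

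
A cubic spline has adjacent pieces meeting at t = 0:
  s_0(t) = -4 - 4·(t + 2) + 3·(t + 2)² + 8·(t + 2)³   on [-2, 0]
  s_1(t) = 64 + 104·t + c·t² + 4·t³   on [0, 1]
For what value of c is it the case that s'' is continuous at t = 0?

s_0''(t) = 6 + 48·(t + 2), so s_0''(0) = 102. On the right, s_1''(0) = 2c, so c = 51.

51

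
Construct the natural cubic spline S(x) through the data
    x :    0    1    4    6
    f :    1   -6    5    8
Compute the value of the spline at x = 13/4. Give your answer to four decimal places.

0.9398

With M_i denoting the second derivative at x_i, h_i = 1, 3, 2, and Δ_i = (y_(i+1) − y_i)/h_i = -7, 11/3, 3/2:
  1·M_0 + 8·M_1 + 3·M_2 = 6(Δ_1 - Δ_0) = 64
  3·M_1 + 10·M_2 + 2·M_3 = 6(Δ_2 - Δ_1) = -13
Natural end conditions: M_0 = M_3 = 0.
Solving the tridiagonal system: M_0 = 0, M_1 = 679/71, M_2 = -296/71, M_3 = 0.
On [1, 4], S(x) = -6 - 812/213·(x - 1) + 679/142·(x - 1)² - 325/426·(x - 1)³.
With (x - 1) = 9/4: S(13/4) = 8541/9088.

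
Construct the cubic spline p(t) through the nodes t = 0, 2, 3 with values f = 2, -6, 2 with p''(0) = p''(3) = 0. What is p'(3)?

Write M_i for p''(x_i). With h_i = 2, 1 and divided differences Δ_i = -4, 8, the continuity of p' gives the tridiagonal system
  2·M_0 + 6·M_1 + 1·M_2 = 6(Δ_1 - Δ_0) = 72
Natural end conditions: M_0 = M_2 = 0.
Solving the tridiagonal system: M_0 = 0, M_1 = 12, M_2 = 0.
On [2, 3], p'(t) = b_1 + 2c_1·(t - 2) + 3d_1·(t - 2)² with b_1 = Δ_1 - h_1(2M_1 + M_2)/6 = 4, c_1 = M_1/2 = 6, d_1 = (M_2 - M_1)/(6h_1) = -2. So p'(3) = 10.

10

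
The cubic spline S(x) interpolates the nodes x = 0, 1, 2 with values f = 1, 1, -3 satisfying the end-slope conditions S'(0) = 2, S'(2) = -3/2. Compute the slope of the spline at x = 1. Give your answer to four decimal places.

Let σ_i = S''(x_i). Step sizes h_i = 1, 1; slopes of the chords Δ_i = (y_(i+1) - y_i)/h_i = 0, -4.
  1·σ_0 + 4·σ_1 + 1·σ_2 = 6(Δ_1 - Δ_0) = -24
Clamped end conditions give two more equations: 2h_0·σ_0 + h_0·σ_1 = 6(Δ_0 - S'(0)) = -12 and h_1·σ_1 + 2h_1·σ_2 = 6(S'(2) - Δ_1) = 15.
Hence σ_0 = -7/4, σ_1 = -17/2, σ_2 = 47/4.
On [1, 2], S'(x) = b_1 + 2c_1·(x - 1) + 3d_1·(x - 1)² with b_1 = Δ_1 - h_1(2σ_1 + σ_2)/6 = -25/8, c_1 = σ_1/2 = -17/4, d_1 = (σ_2 - σ_1)/(6h_1) = 27/8. So S'(1) = -25/8.

-3.1250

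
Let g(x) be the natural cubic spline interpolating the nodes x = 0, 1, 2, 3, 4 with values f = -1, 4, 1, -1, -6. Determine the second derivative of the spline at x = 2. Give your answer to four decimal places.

6.4286

With m_i denoting the second derivative at x_i, h_i = 1, 1, 1, 1, and Δ_i = (y_(i+1) − y_i)/h_i = 5, -3, -2, -5:
  1·m_0 + 4·m_1 + 1·m_2 = 6(Δ_1 - Δ_0) = -48
  1·m_1 + 4·m_2 + 1·m_3 = 6(Δ_2 - Δ_1) = 6
  1·m_2 + 4·m_3 + 1·m_4 = 6(Δ_3 - Δ_2) = -18
Natural end conditions: m_0 = m_4 = 0.
Solving the tridiagonal system: m_0 = 0, m_1 = -381/28, m_2 = 45/7, m_3 = -171/28, m_4 = 0.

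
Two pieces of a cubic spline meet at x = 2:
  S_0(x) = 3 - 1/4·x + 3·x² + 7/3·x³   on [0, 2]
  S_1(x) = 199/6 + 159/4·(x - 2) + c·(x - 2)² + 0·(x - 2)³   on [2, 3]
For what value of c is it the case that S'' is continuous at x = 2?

17

S_0''(x) = 6 + 14·x, so S_0''(2) = 34. On the right, S_1''(2) = 2c, so c = 17.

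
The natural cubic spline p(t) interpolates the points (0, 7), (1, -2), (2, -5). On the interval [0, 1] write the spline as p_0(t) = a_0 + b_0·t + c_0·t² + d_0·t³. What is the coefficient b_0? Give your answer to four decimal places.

Put σ_i = p'' at the i-th knot. Here h = (1, 1) and Δ = (-9, -3), so the interior equations h_(i-1)·σ_(i-1) + 2(h_(i-1)+h_i)·σ_i + h_i·σ_(i+1) = 6(Δ_i − Δ_(i-1)) read
  1·σ_0 + 4·σ_1 + 1·σ_2 = 6(Δ_1 - Δ_0) = 36
Natural end conditions: σ_0 = σ_2 = 0.
Solving: σ_0 = 0, σ_1 = 9, σ_2 = 0.
On [0, 1], with p_0(t) = a_0 + b_0·t + c_0·t² + d_0·t³: c_0 = σ_0/2 = 0, d_0 = (σ_1 - σ_0)/(6h_0) = 3/2, b_0 = Δ_0 - h_0(2σ_0 + σ_1)/6 = -21/2.

-10.5000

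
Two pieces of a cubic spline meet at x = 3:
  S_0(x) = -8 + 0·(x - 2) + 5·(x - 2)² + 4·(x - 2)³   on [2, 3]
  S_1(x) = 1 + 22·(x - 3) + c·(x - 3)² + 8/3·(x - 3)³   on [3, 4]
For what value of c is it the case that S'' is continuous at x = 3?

17

S_0''(x) = 10 + 24·(x - 2), so S_0''(3) = 34. On the right, S_1''(3) = 2c, so c = 17.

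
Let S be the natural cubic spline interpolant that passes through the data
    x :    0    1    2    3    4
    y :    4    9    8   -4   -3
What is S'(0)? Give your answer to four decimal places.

5.5893

Write σ_i for S''(x_i). With h_i = 1, 1, 1, 1 and divided differences Δ_i = 5, -1, -12, 1, the continuity of S' gives the tridiagonal system
  1·σ_0 + 4·σ_1 + 1·σ_2 = 6(Δ_1 - Δ_0) = -36
  1·σ_1 + 4·σ_2 + 1·σ_3 = 6(Δ_2 - Δ_1) = -66
  1·σ_2 + 4·σ_3 + 1·σ_4 = 6(Δ_3 - Δ_2) = 78
Natural end conditions: σ_0 = σ_4 = 0.
Solving: σ_0 = 0, σ_1 = -99/28, σ_2 = -153/7, σ_3 = 699/28, σ_4 = 0.
On [0, 1], S'(x) = b_0 + 2c_0·x + 3d_0·x² with b_0 = Δ_0 - h_0(2σ_0 + σ_1)/6 = 313/56, c_0 = σ_0/2 = 0, d_0 = (σ_1 - σ_0)/(6h_0) = -33/56. So S'(0) = 313/56.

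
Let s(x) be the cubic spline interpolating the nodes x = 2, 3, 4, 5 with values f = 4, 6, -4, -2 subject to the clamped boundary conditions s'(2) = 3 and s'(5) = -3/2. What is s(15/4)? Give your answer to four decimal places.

-2.1141

With M_i denoting the second derivative at x_i, h_i = 1, 1, 1, and Δ_i = (y_(i+1) − y_i)/h_i = 2, -10, 2:
  1·M_0 + 4·M_1 + 1·M_2 = 6(Δ_1 - Δ_0) = -72
  1·M_1 + 4·M_2 + 1·M_3 = 6(Δ_2 - Δ_1) = 72
Clamped end conditions give two more equations: 2h_0·M_0 + h_0·M_1 = 6(Δ_0 - s'(2)) = -6 and h_2·M_2 + 2h_2·M_3 = 6(s'(5) - Δ_2) = -21.
Solving: M_0 = 57/5, M_1 = -144/5, M_2 = 159/5, M_3 = -132/5.
On [3, 4], s(x) = 6 - 57/10·(x - 3) - 72/5·(x - 3)² + 101/10·(x - 3)³.
With (x - 3) = 3/4: s(15/4) = -1353/640.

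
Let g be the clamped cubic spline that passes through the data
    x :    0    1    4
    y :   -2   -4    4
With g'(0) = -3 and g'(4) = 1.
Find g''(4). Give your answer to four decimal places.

-4.1667

Put M_i = g'' at the i-th knot. Here h = (1, 3) and Δ = (-2, 8/3), so the interior equations h_(i-1)·M_(i-1) + 2(h_(i-1)+h_i)·M_i + h_i·M_(i+1) = 6(Δ_i − Δ_(i-1)) read
  1·M_0 + 8·M_1 + 3·M_2 = 6(Δ_1 - Δ_0) = 28
Clamped end conditions give two more equations: 2h_0·M_0 + h_0·M_1 = 6(Δ_0 - g'(0)) = 6 and h_1·M_1 + 2h_1·M_2 = 6(g'(4) - Δ_1) = -10.
Solving: M_0 = 1/2, M_1 = 5, M_2 = -25/6.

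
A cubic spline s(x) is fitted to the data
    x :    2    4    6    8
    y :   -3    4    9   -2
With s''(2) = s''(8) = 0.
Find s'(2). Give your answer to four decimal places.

Put M_i = s'' at the i-th knot. Here h = (2, 2, 2) and Δ = (7/2, 5/2, -11/2), so the interior equations h_(i-1)·M_(i-1) + 2(h_(i-1)+h_i)·M_i + h_i·M_(i+1) = 6(Δ_i − Δ_(i-1)) read
  2·M_0 + 8·M_1 + 2·M_2 = 6(Δ_1 - Δ_0) = -6
  2·M_1 + 8·M_2 + 2·M_3 = 6(Δ_2 - Δ_1) = -48
Natural end conditions: M_0 = M_3 = 0.
Solving the tridiagonal system: M_0 = 0, M_1 = 4/5, M_2 = -31/5, M_3 = 0.
On [2, 4], s'(x) = b_0 + 2c_0·(x - 2) + 3d_0·(x - 2)² with b_0 = Δ_0 - h_0(2M_0 + M_1)/6 = 97/30, c_0 = M_0/2 = 0, d_0 = (M_1 - M_0)/(6h_0) = 1/15. So s'(2) = 97/30.

3.2333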